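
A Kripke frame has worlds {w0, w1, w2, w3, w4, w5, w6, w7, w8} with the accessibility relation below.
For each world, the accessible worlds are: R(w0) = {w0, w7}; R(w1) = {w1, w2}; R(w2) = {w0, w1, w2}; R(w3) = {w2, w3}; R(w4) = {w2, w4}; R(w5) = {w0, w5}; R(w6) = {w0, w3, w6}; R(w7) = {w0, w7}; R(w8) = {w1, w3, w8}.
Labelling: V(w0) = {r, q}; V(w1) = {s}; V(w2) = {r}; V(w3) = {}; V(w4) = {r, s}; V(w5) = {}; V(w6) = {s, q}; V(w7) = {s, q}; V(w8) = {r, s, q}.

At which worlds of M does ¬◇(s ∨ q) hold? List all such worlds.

Let φ = ¬◇(s ∨ q). Evaluate φ at each world:
  w0 (successors {w0, w7}): φ is false.
  w1 (successors {w1, w2}): φ is false.
  w2 (successors {w0, w1, w2}): φ is false.
  w3 (successors {w2, w3}): φ is true.
  w4 (successors {w2, w4}): φ is false.
  w5 (successors {w0, w5}): φ is false.
  w6 (successors {w0, w3, w6}): φ is false.
  w7 (successors {w0, w7}): φ is false.
  w8 (successors {w1, w3, w8}): φ is false.
For instance, at w3:
  At w3: ◇(s ∨ q) is false, so ¬◇(s ∨ q) is true.
    At w3: ◇(s ∨ q) requires s ∨ q at some successor in {w2, w3}.
      At w2: s ∨ q is false.
      At w3: s ∨ q is false.
    So ◇(s ∨ q) is false at w3.
Satisfying worlds: {w3}

w3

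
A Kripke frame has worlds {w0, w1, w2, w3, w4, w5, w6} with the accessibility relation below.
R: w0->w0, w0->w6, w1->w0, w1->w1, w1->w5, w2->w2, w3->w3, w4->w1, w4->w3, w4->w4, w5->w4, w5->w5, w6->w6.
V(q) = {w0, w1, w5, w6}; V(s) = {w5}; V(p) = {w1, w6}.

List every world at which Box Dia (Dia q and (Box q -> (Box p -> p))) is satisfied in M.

w0, w1, w5, w6

Let φ = Box Dia (Dia q and (Box q -> (Box p -> p))). Evaluate φ at each world:
  w0 (successors {w0, w6}): φ is true.
  w1 (successors {w0, w1, w5}): φ is true.
  w2 (successors {w2}): φ is false.
  w3 (successors {w3}): φ is false.
  w4 (successors {w1, w3, w4}): φ is false.
  w5 (successors {w4, w5}): φ is true.
  w6 (successors {w6}): φ is true.
For instance, at w4:
  At w4: Box Dia (Dia q and (Box q -> (Box p -> p))) requires Dia (Dia q and (Box q -> (Box p -> p))) at every successor {w1, w3, w4}.
    Dia (Dia q and (Box q -> (Box p -> p))) fails at w3, so Box Dia (Dia q and (Box q -> (Box p -> p))) is false at w4.
      At w3: Dia (Dia q and (Box q -> (Box p -> p))) requires Dia q and (Box q -> (Box p -> p)) at some successor in {w3}.
        At w3: Dia q and (Box q -> (Box p -> p)) is false.
      So Dia (Dia q and (Box q -> (Box p -> p))) is false at w3.
Satisfying worlds: {w0, w1, w5, w6}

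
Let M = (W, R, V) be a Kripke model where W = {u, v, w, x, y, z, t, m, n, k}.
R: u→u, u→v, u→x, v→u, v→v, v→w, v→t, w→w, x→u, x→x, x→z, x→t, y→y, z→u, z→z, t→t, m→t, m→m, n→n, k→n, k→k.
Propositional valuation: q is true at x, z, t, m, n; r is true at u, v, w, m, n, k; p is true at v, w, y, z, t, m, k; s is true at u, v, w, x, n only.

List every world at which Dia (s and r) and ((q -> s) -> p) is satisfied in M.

Recall that Dia ψ holds at a world iff ψ holds at some accessible world.
Let φ = Dia (s and r) and ((q -> s) -> p). Evaluate φ at each world:
  u (successors {u, v, x}): φ is false.
  v (successors {u, v, w, t}): φ is true.
  w (successors {w}): φ is true.
  x (successors {u, x, z, t}): φ is false.
  y (successors {y}): φ is false.
  z (successors {u, z}): φ is true.
  t (successors {t}): φ is false.
  m (successors {t, m}): φ is false.
  n (successors {n}): φ is false.
  k (successors {n, k}): φ is true.
For instance, at v:
  At v: Dia (s and r) is true, (q -> s) -> p is true, so Dia (s and r) and ((q -> s) -> p) is true.
    At v: Dia (s and r) requires s and r at some successor in {u, v, w, t}.
      s and r holds at u, so Dia (s and r) is true at v.
Satisfying worlds: {v, w, z, k}

v, w, z, k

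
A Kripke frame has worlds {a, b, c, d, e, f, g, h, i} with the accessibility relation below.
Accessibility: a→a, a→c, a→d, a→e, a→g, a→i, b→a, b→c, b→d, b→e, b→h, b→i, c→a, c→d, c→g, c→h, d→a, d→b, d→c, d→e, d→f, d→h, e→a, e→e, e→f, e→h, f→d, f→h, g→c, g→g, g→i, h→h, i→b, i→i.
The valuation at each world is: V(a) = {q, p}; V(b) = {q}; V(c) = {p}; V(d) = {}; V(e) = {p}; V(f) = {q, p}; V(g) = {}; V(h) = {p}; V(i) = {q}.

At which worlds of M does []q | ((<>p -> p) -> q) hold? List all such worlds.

Recall that []ψ holds at a world iff ψ holds at every accessible world, and <>ψ holds iff ψ holds at some accessible world.
Let φ = []q | ((<>p -> p) -> q). Evaluate φ at each world:
  a (successors {a, c, d, e, g, i}): φ is true.
  b (successors {a, c, d, e, h, i}): φ is true.
  c (successors {a, d, g, h}): φ is false.
  d (successors {a, b, c, e, f, h}): φ is true.
  e (successors {a, e, f, h}): φ is false.
  f (successors {d, h}): φ is true.
  g (successors {c, g, i}): φ is true.
  h (successors {h}): φ is false.
  i (successors {b, i}): φ is true.
For instance, at b:
  At b: []q is false, (<>p -> p) -> q is true, so []q | ((<>p -> p) -> q) is true.
    At b: []q requires q at every successor {a, c, d, e, h, i}.
      q fails at c, so []q is false at b.
    At b: <>p -> p is false, q is true, so (<>p -> p) -> q is true.
      At b: <>p is true, p is false, so <>p -> p is false.
Satisfying worlds: {a, b, d, f, g, i}

a, b, d, f, g, i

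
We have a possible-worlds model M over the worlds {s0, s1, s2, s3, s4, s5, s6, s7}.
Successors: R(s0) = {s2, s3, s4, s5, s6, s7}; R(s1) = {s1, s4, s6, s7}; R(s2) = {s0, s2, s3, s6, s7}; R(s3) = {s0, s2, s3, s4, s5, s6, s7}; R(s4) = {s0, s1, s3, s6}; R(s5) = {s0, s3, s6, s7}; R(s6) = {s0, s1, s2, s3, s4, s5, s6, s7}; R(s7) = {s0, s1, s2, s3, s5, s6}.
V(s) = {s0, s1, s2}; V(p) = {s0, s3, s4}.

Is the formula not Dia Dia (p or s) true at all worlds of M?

Recall that Dia ψ holds at a world iff ψ holds at some accessible world.
Let φ = not Dia Dia (p or s). Evaluate φ at each world:
  s0 (successors {s2, s3, s4, s5, s6, s7}): φ is false.
  s1 (successors {s1, s4, s6, s7}): φ is false.
  s2 (successors {s0, s2, s3, s6, s7}): φ is false.
  s3 (successors {s0, s2, s3, s4, s5, s6, s7}): φ is false.
  s4 (successors {s0, s1, s3, s6}): φ is false.
  s5 (successors {s0, s3, s6, s7}): φ is false.
  s6 (successors {s0, s1, s2, s3, s4, s5, s6, s7}): φ is false.
  s7 (successors {s0, s1, s2, s3, s5, s6}): φ is false.
Detail at s0 (counterexample):
  At s0: Dia Dia (p or s) is true, so not Dia Dia (p or s) is false.
    At s0: Dia Dia (p or s) requires Dia (p or s) at some successor in {s2, s3, s4, s5, s6, s7}.
      Dia (p or s) holds at s2, so Dia Dia (p or s) is true at s0.

No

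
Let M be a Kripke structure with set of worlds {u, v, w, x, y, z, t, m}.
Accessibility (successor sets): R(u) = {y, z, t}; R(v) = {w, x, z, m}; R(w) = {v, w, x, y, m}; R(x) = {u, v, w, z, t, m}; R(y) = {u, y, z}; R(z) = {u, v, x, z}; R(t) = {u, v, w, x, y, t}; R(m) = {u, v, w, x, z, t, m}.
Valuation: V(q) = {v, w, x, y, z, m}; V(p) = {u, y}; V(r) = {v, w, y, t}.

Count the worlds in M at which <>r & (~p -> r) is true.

Recall that <>ψ holds at a world iff ψ holds at some accessible world.
Let φ = <>r & (~p -> r). Evaluate φ at each world:
  u (successors {y, z, t}): φ is true.
  v (successors {w, x, z, m}): φ is true.
  w (successors {v, w, x, y, m}): φ is true.
  x (successors {u, v, w, z, t, m}): φ is false.
  y (successors {u, y, z}): φ is true.
  z (successors {u, v, x, z}): φ is false.
  t (successors {u, v, w, x, y, t}): φ is true.
  m (successors {u, v, w, x, z, t, m}): φ is false.
For instance, at u:
  At u: <>r is true, ~p -> r is true, so <>r & (~p -> r) is true.
    At u: <>r requires r at some successor in {y, z, t}.
      r holds at y, so <>r is true at u.
Satisfying worlds: {u, v, w, y, t}

5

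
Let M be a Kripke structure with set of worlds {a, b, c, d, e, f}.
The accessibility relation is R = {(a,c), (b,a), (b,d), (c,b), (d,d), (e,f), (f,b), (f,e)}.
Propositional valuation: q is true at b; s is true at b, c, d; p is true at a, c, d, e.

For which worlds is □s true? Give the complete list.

a, c, d

Let φ = □s. Evaluate φ at each world:
  a (successors {c}): φ is true.
  b (successors {a, d}): φ is false.
  c (successors {b}): φ is true.
  d (successors {d}): φ is true.
  e (successors {f}): φ is false.
  f (successors {b, e}): φ is false.
For instance, at d:
  At d: □s requires s at every successor {d}.
    At d: s is true.
  So □s is true at d.
Satisfying worlds: {a, c, d}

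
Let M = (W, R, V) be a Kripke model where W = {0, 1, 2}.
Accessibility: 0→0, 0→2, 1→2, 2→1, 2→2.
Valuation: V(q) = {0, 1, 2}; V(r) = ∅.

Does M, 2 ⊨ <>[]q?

Yes

At 2: <>[]q requires []q at some successor in {1, 2}.
  []q holds at 1, so <>[]q is true at 2.
    At 1: []q requires q at every successor {2}.
      At 2: q is true.
    So []q is true at 1.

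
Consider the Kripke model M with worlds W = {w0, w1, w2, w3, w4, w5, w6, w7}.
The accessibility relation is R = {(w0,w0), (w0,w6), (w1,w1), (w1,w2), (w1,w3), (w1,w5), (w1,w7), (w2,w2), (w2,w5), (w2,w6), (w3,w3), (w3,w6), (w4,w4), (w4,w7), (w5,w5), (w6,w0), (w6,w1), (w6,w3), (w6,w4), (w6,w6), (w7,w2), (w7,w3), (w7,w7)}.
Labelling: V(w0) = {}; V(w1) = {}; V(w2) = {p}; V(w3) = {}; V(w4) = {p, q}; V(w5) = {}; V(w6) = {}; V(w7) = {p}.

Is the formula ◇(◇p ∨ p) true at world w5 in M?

Recall that ◇ψ holds at a world iff ψ holds at some accessible world.
At w5: ◇(◇p ∨ p) requires ◇p ∨ p at some successor in {w5}.
  At w5: ◇p ∨ p is false.
So ◇(◇p ∨ p) is false at w5.

No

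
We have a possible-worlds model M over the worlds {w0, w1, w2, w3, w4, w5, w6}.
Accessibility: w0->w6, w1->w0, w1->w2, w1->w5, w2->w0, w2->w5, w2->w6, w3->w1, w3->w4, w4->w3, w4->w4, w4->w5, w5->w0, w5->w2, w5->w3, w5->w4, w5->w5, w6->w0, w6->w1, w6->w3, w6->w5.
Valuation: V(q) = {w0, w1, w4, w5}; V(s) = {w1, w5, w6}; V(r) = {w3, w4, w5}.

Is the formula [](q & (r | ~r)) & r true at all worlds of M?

Let φ = [](q & (r | ~r)) & r. Evaluate φ at each world:
  w0 (successors {w6}): φ is false.
  w1 (successors {w0, w2, w5}): φ is false.
  w2 (successors {w0, w5, w6}): φ is false.
  w3 (successors {w1, w4}): φ is true.
  w4 (successors {w3, w4, w5}): φ is false.
  w5 (successors {w0, w2, w3, w4, w5}): φ is false.
  w6 (successors {w0, w1, w3, w5}): φ is false.
Detail at w0 (counterexample):
  At w0: [](q & (r | ~r)) is false, r is false, so [](q & (r | ~r)) & r is false.
    At w0: [](q & (r | ~r)) requires q & (r | ~r) at every successor {w6}.
      q & (r | ~r) fails at w6, so [](q & (r | ~r)) is false at w0.

No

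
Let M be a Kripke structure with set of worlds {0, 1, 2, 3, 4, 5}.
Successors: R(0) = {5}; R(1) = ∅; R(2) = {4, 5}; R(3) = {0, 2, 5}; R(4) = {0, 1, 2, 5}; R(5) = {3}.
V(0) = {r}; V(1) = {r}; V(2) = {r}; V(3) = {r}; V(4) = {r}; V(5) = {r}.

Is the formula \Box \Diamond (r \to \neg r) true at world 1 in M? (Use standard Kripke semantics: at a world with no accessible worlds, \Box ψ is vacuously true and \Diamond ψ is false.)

At 1: no accessible worlds, so \Box \Diamond (r \to \neg r) holds vacuously.

Yes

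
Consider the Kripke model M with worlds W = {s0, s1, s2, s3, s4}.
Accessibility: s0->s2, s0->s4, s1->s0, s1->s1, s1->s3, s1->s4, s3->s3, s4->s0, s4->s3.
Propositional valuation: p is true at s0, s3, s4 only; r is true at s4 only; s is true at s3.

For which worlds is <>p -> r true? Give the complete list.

Recall that <>ψ holds at a world iff ψ holds at some accessible world.
Let φ = <>p -> r. Evaluate φ at each world:
  s0 (successors {s2, s4}): φ is false.
  s1 (successors {s0, s1, s3, s4}): φ is false.
  s2 (successors ∅): φ is true.
  s3 (successors {s3}): φ is false.
  s4 (successors {s0, s3}): φ is true.
For instance, at s1:
  At s1: <>p is true, r is false, so <>p -> r is false.
    At s1: <>p requires p at some successor in {s0, s1, s3, s4}.
      p holds at s0, so <>p is true at s1.
Satisfying worlds: {s2, s4}

s2, s4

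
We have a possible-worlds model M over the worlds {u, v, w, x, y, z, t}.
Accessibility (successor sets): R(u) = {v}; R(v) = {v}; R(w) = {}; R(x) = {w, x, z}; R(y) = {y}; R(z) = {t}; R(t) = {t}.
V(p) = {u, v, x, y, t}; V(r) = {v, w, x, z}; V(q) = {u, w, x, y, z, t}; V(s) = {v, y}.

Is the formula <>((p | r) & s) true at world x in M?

No

At x: <>((p | r) & s) requires (p | r) & s at some successor in {w, x, z}.
  At w: (p | r) & s is false.
  At x: (p | r) & s is false.
  At z: (p | r) & s is false.
So <>((p | r) & s) is false at x.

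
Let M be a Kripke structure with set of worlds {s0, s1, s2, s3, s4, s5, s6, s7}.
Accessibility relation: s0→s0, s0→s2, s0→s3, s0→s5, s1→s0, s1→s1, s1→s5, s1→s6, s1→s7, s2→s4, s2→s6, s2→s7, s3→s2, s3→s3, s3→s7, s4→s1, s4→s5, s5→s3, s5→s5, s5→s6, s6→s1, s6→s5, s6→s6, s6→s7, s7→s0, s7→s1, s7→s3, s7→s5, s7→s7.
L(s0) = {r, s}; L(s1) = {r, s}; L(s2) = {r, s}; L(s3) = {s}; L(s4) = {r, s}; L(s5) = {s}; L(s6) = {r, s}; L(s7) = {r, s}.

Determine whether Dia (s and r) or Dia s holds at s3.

Yes

Recall that Dia ψ holds at a world iff ψ holds at some accessible world.
At s3: Dia (s and r) is true, Dia s is true, so Dia (s and r) or Dia s is true.
  At s3: Dia (s and r) requires s and r at some successor in {s2, s3, s7}.
    s and r holds at s2, so Dia (s and r) is true at s3.
  At s3: Dia s requires s at some successor in {s2, s3, s7}.
    s holds at s2, so Dia s is true at s3.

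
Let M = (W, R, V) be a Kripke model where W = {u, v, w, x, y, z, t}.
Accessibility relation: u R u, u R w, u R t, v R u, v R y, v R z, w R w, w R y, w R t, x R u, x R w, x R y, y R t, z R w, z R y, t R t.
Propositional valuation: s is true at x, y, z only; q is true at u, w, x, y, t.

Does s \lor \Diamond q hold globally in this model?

Let φ = s \lor \Diamond q. Evaluate φ at each world:
  u (successors {u, w, t}): φ is true.
  v (successors {u, y, z}): φ is true.
  w (successors {w, y, t}): φ is true.
  x (successors {u, w, y}): φ is true.
  y (successors {t}): φ is true.
  z (successors {w, y}): φ is true.
  t (successors {t}): φ is true.
For instance, at x:
  At x: s is true, \Diamond q is true, so s \lor \Diamond q is true.
    At x: \Diamond q requires q at some successor in {u, w, y}.
      q holds at u, so \Diamond q is true at x.

Yes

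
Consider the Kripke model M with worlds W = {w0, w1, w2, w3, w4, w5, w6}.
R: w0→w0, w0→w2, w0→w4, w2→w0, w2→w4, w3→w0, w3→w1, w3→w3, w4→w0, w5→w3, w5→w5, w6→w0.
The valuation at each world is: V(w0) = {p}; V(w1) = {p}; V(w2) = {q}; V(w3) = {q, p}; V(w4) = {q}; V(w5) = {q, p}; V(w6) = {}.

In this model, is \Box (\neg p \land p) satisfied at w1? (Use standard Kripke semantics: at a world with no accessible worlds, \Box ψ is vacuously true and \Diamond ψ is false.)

At w1: no accessible worlds, so \Box (\neg p \land p) holds vacuously.

Yes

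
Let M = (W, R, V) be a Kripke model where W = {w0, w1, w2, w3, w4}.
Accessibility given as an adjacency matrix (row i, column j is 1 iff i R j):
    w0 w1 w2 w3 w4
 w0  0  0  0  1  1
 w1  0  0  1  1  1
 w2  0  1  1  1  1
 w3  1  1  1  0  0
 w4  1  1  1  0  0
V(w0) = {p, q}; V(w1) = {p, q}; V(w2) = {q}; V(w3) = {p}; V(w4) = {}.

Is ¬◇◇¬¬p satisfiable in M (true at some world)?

No

Let φ = ¬◇◇¬¬p. Evaluate φ at each world:
  w0 (successors {w3, w4}): φ is false.
  w1 (successors {w2, w3, w4}): φ is false.
  w2 (successors {w1, w2, w3, w4}): φ is false.
  w3 (successors {w0, w1, w2}): φ is false.
  w4 (successors {w0, w1, w2}): φ is false.
For instance, at w0:
  At w0: ◇◇¬¬p is true, so ¬◇◇¬¬p is false.
    At w0: ◇◇¬¬p requires ◇¬¬p at some successor in {w3, w4}.
      ◇¬¬p holds at w3, so ◇◇¬¬p is true at w0.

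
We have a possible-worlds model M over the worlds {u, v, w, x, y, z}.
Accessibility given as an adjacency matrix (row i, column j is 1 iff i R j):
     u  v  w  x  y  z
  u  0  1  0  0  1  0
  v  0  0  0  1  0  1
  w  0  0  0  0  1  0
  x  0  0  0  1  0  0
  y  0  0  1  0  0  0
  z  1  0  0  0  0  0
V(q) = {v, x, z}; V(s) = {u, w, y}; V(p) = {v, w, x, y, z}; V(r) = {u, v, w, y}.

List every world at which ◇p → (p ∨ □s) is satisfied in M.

v, w, x, y, z

Let φ = ◇p → (p ∨ □s). Evaluate φ at each world:
  u (successors {v, y}): φ is false.
  v (successors {x, z}): φ is true.
  w (successors {y}): φ is true.
  x (successors {x}): φ is true.
  y (successors {w}): φ is true.
  z (successors {u}): φ is true.
For instance, at x:
  At x: ◇p is true, p ∨ □s is true, so ◇p → (p ∨ □s) is true.
    At x: ◇p requires p at some successor in {x}.
      p holds at x, so ◇p is true at x.
    At x: p is true, □s is false, so p ∨ □s is true.
      At x: □s requires s at every successor {x}.
        s fails at x, so □s is false at x.
Satisfying worlds: {v, w, x, y, z}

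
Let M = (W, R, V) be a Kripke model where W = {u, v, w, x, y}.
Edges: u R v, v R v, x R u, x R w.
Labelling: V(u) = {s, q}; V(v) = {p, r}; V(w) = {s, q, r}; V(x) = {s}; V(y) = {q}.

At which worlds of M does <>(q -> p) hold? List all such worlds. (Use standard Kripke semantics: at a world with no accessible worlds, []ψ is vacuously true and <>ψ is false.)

u, v

Let φ = <>(q -> p). Evaluate φ at each world:
  u (successors {v}): φ is true.
  v (successors {v}): φ is true.
  w (successors ∅): φ is false.
  x (successors {u, w}): φ is false.
  y (successors ∅): φ is false.
For instance, at v:
  At v: <>(q -> p) requires q -> p at some successor in {v}.
    q -> p holds at v, so <>(q -> p) is true at v.
Satisfying worlds: {u, v}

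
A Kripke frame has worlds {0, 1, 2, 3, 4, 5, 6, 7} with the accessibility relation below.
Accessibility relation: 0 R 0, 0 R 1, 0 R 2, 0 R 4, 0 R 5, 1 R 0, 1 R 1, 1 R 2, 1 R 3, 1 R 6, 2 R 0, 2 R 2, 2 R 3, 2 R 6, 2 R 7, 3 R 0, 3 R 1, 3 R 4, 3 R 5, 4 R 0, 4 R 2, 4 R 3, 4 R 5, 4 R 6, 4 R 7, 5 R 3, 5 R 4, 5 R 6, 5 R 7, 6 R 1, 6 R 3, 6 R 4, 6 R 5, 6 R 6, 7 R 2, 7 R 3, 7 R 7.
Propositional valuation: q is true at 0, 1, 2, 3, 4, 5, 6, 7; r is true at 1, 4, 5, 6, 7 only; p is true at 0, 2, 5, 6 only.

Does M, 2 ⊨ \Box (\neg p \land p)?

No

Recall that \Box ψ holds at a world iff ψ holds at every accessible world, and \Diamond ψ holds iff ψ holds at some accessible world.
At 2: \Box (\neg p \land p) requires \neg p \land p at every successor {0, 2, 3, 6, 7}.
  \neg p \land p fails at 0, so \Box (\neg p \land p) is false at 2.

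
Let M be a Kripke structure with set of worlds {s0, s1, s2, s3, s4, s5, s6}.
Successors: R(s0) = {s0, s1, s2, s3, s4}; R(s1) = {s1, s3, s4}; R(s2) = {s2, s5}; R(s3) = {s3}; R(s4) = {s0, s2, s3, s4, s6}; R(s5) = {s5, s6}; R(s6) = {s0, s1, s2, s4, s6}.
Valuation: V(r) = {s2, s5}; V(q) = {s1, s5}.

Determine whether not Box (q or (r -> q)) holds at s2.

Recall that Box ψ holds at a world iff ψ holds at every accessible world, and Dia ψ holds iff ψ holds at some accessible world.
At s2: Box (q or (r -> q)) is false, so not Box (q or (r -> q)) is true.
  At s2: Box (q or (r -> q)) requires q or (r -> q) at every successor {s2, s5}.
    q or (r -> q) fails at s2, so Box (q or (r -> q)) is false at s2.

Yes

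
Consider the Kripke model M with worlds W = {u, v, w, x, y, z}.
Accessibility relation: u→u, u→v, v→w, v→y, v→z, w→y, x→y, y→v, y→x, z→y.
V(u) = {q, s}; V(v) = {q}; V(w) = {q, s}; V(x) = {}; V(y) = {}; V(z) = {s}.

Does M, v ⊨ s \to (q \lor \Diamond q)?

Yes

At v: s is false, q \lor \Diamond q is true, so s \to (q \lor \Diamond q) is true.
  At v: q is true, \Diamond q is true, so q \lor \Diamond q is true.
    At v: \Diamond q requires q at some successor in {w, y, z}.
      q holds at w, so \Diamond q is true at v.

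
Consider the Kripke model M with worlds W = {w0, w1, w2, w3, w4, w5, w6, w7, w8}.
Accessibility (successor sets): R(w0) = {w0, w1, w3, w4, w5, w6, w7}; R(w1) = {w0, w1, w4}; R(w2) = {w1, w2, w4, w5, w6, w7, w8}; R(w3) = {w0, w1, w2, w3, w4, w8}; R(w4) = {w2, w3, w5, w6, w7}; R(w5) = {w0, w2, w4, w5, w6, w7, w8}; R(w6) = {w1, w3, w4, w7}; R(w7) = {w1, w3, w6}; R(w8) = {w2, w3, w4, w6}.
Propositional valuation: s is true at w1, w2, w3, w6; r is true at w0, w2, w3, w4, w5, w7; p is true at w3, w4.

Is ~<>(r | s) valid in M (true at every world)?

Let φ = ~<>(r | s). Evaluate φ at each world:
  w0 (successors {w0, w1, w3, w4, w5, w6, w7}): φ is false.
  w1 (successors {w0, w1, w4}): φ is false.
  w2 (successors {w1, w2, w4, w5, w6, w7, w8}): φ is false.
  w3 (successors {w0, w1, w2, w3, w4, w8}): φ is false.
  w4 (successors {w2, w3, w5, w6, w7}): φ is false.
  w5 (successors {w0, w2, w4, w5, w6, w7, w8}): φ is false.
  w6 (successors {w1, w3, w4, w7}): φ is false.
  w7 (successors {w1, w3, w6}): φ is false.
  w8 (successors {w2, w3, w4, w6}): φ is false.
Detail at w0 (counterexample):
  At w0: <>(r | s) is true, so ~<>(r | s) is false.
    At w0: <>(r | s) requires r | s at some successor in {w0, w1, w3, w4, w5, w6, w7}.
      r | s holds at w0, so <>(r | s) is true at w0.

No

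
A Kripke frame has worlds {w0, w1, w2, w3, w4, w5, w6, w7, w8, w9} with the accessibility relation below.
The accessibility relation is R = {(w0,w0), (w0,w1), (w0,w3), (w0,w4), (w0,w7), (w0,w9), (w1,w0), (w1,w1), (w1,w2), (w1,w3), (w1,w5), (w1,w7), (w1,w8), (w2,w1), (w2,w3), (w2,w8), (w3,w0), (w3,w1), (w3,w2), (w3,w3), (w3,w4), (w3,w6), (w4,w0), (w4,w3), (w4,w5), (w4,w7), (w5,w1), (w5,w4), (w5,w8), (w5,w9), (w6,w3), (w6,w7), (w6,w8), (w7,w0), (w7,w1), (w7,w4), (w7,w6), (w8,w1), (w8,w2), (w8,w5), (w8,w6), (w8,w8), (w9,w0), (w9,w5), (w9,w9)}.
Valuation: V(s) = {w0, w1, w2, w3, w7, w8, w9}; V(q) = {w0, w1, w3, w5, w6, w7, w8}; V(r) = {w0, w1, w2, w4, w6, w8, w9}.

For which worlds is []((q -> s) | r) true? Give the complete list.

w0, w2, w3, w5, w6, w7

Let φ = []((q -> s) | r). Evaluate φ at each world:
  w0 (successors {w0, w1, w3, w4, w7, w9}): φ is true.
  w1 (successors {w0, w1, w2, w3, w5, w7, w8}): φ is false.
  w2 (successors {w1, w3, w8}): φ is true.
  w3 (successors {w0, w1, w2, w3, w4, w6}): φ is true.
  w4 (successors {w0, w3, w5, w7}): φ is false.
  w5 (successors {w1, w4, w8, w9}): φ is true.
  w6 (successors {w3, w7, w8}): φ is true.
  w7 (successors {w0, w1, w4, w6}): φ is true.
  w8 (successors {w1, w2, w5, w6, w8}): φ is false.
  w9 (successors {w0, w5, w9}): φ is false.
For instance, at w3:
  At w3: []((q -> s) | r) requires (q -> s) | r at every successor {w0, w1, w2, w3, w4, w6}.
    At w0: (q -> s) | r is true.
    At w1: (q -> s) | r is true.
    At w2: (q -> s) | r is true.
    At w3: (q -> s) | r is true.
    At w4: (q -> s) | r is true.
    At w6: (q -> s) | r is true.
  So []((q -> s) | r) is true at w3.
Satisfying worlds: {w0, w2, w3, w5, w6, w7}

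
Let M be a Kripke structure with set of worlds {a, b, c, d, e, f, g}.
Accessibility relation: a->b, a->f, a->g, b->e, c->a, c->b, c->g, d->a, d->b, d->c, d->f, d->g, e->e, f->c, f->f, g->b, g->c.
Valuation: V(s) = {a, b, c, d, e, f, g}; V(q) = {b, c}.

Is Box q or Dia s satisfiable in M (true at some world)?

Let φ = Box q or Dia s. Evaluate φ at each world:
  a (successors {b, f, g}): φ is true.
  b (successors {e}): φ is true.
  c (successors {a, b, g}): φ is true.
  d (successors {a, b, c, f, g}): φ is true.
  e (successors {e}): φ is true.
  f (successors {c, f}): φ is true.
  g (successors {b, c}): φ is true.
Detail at a (witness):
  At a: Box q is false, Dia s is true, so Box q or Dia s is true.
    At a: Box q requires q at every successor {b, f, g}.
      q fails at f, so Box q is false at a.
    At a: Dia s requires s at some successor in {b, f, g}.
      s holds at b, so Dia s is true at a.

Yes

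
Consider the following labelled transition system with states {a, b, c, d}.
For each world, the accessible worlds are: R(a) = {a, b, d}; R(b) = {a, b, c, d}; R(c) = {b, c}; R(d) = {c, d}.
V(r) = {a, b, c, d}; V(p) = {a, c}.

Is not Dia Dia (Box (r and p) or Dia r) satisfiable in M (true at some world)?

Let φ = not Dia Dia (Box (r and p) or Dia r). Evaluate φ at each world:
  a (successors {a, b, d}): φ is false.
  b (successors {a, b, c, d}): φ is false.
  c (successors {b, c}): φ is false.
  d (successors {c, d}): φ is false.
For instance, at a:
  At a: Dia Dia (Box (r and p) or Dia r) is true, so not Dia Dia (Box (r and p) or Dia r) is false.
    At a: Dia Dia (Box (r and p) or Dia r) requires Dia (Box (r and p) or Dia r) at some successor in {a, b, d}.
      Dia (Box (r and p) or Dia r) holds at a, so Dia Dia (Box (r and p) or Dia r) is true at a.

No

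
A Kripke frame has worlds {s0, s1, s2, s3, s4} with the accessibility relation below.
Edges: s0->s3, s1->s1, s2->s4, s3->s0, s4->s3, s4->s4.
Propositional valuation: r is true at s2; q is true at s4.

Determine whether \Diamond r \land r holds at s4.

At s4: \Diamond r is false, r is false, so \Diamond r \land r is false.
  At s4: \Diamond r requires r at some successor in {s3, s4}.
    At s3: r is false.
    At s4: r is false.
  So \Diamond r is false at s4.

No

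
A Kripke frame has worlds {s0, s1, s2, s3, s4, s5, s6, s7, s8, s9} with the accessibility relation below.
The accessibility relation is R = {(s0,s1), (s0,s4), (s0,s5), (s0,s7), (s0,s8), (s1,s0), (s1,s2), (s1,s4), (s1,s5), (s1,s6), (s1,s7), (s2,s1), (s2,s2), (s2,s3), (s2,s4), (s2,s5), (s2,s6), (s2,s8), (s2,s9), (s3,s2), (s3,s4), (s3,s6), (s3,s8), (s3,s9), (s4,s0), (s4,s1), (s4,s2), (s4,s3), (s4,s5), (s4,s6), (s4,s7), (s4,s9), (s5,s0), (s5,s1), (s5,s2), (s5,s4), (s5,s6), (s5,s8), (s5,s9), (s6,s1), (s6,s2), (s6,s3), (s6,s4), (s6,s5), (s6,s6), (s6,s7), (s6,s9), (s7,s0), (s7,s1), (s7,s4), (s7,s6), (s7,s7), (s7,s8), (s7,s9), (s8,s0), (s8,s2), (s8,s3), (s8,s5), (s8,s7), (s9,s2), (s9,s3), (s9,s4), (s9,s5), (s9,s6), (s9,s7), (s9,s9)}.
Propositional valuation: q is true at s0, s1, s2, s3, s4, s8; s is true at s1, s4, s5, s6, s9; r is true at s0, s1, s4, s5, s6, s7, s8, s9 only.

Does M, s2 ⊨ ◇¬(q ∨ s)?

No

At s2: ◇¬(q ∨ s) requires ¬(q ∨ s) at some successor in {s1, s2, s3, s4, s5, s6, s8, s9}.
  At s1: ¬(q ∨ s) is false.
  At s2: ¬(q ∨ s) is false.
  At s3: ¬(q ∨ s) is false.
  At s4: ¬(q ∨ s) is false.
  At s5: ¬(q ∨ s) is false.
  At s6: ¬(q ∨ s) is false.
  At s8: ¬(q ∨ s) is false.
  At s9: ¬(q ∨ s) is false.
So ◇¬(q ∨ s) is false at s2.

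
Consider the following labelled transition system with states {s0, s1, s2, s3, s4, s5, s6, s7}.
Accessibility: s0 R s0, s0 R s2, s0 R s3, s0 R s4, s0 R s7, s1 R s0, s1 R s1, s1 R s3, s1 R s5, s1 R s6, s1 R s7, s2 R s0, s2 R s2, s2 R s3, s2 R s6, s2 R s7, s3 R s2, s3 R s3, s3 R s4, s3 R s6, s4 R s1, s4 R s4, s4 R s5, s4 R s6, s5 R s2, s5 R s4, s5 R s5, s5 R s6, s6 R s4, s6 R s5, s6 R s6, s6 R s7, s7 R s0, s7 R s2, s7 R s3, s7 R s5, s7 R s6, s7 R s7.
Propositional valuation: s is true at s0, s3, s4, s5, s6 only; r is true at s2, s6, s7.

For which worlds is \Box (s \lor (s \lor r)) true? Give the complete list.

s0, s2, s3, s5, s6, s7

Let φ = \Box (s \lor (s \lor r)). Evaluate φ at each world:
  s0 (successors {s0, s2, s3, s4, s7}): φ is true.
  s1 (successors {s0, s1, s3, s5, s6, s7}): φ is false.
  s2 (successors {s0, s2, s3, s6, s7}): φ is true.
  s3 (successors {s2, s3, s4, s6}): φ is true.
  s4 (successors {s1, s4, s5, s6}): φ is false.
  s5 (successors {s2, s4, s5, s6}): φ is true.
  s6 (successors {s4, s5, s6, s7}): φ is true.
  s7 (successors {s0, s2, s3, s5, s6, s7}): φ is true.
For instance, at s3:
  At s3: \Box (s \lor (s \lor r)) requires s \lor (s \lor r) at every successor {s2, s3, s4, s6}.
    At s2: s \lor (s \lor r) is true.
    At s3: s \lor (s \lor r) is true.
    At s4: s \lor (s \lor r) is true.
    At s6: s \lor (s \lor r) is true.
  So \Box (s \lor (s \lor r)) is true at s3.
Satisfying worlds: {s0, s2, s3, s5, s6, s7}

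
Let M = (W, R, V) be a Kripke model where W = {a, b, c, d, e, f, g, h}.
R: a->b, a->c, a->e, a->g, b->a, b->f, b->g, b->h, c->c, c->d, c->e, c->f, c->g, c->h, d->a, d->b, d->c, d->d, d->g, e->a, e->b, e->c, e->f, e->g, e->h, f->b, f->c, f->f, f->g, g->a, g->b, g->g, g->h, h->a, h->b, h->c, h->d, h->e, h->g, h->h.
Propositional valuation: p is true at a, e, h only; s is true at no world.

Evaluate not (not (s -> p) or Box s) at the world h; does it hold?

Yes

Recall that Box ψ holds at a world iff ψ holds at every accessible world, and Dia ψ holds iff ψ holds at some accessible world.
At h: not (s -> p) or Box s is false, so not (not (s -> p) or Box s) is true.
  At h: not (s -> p) is false, Box s is false, so not (s -> p) or Box s is false.
    At h: Box s requires s at every successor {a, b, c, d, e, g, h}.
      s fails at a, so Box s is false at h.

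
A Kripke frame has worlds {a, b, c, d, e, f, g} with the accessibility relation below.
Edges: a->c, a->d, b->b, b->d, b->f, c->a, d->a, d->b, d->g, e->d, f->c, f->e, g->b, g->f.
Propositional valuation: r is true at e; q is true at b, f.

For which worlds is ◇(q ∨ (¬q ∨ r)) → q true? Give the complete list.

Recall that ◇ψ holds at a world iff ψ holds at some accessible world.
Let φ = ◇(q ∨ (¬q ∨ r)) → q. Evaluate φ at each world:
  a (successors {c, d}): φ is false.
  b (successors {b, d, f}): φ is true.
  c (successors {a}): φ is false.
  d (successors {a, b, g}): φ is false.
  e (successors {d}): φ is false.
  f (successors {c, e}): φ is true.
  g (successors {b, f}): φ is false.
For instance, at a:
  At a: ◇(q ∨ (¬q ∨ r)) is true, q is false, so ◇(q ∨ (¬q ∨ r)) → q is false.
    At a: ◇(q ∨ (¬q ∨ r)) requires q ∨ (¬q ∨ r) at some successor in {c, d}.
      q ∨ (¬q ∨ r) holds at c, so ◇(q ∨ (¬q ∨ r)) is true at a.
Satisfying worlds: {b, f}

b, f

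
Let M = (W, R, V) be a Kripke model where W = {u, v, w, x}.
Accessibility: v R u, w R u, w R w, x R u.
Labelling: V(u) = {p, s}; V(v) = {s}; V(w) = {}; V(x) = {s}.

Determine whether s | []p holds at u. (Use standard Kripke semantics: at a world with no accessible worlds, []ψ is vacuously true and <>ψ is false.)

Yes

At u: s is true, []p is true, so s | []p is true.
  At u: no accessible worlds, so []p holds vacuously.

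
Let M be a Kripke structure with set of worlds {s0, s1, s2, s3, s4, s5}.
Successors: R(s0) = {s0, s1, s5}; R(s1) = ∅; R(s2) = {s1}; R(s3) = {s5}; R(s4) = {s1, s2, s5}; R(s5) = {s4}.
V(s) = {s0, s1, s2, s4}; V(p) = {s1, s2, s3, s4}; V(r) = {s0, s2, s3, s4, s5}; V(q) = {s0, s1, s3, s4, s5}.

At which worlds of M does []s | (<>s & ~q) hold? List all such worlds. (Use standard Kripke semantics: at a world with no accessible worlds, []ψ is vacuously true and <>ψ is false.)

Let φ = []s | (<>s & ~q). Evaluate φ at each world:
  s0 (successors {s0, s1, s5}): φ is false.
  s1 (successors ∅): φ is true.
  s2 (successors {s1}): φ is true.
  s3 (successors {s5}): φ is false.
  s4 (successors {s1, s2, s5}): φ is false.
  s5 (successors {s4}): φ is true.
For instance, at s5:
  At s5: []s is true, <>s & ~q is false, so []s | (<>s & ~q) is true.
    At s5: []s requires s at every successor {s4}.
      At s4: s is true.
    So []s is true at s5.
    At s5: <>s is true, ~q is false, so <>s & ~q is false.
      At s5: <>s requires s at some successor in {s4}.
        s holds at s4, so <>s is true at s5.
Satisfying worlds: {s1, s2, s5}

s1, s2, s5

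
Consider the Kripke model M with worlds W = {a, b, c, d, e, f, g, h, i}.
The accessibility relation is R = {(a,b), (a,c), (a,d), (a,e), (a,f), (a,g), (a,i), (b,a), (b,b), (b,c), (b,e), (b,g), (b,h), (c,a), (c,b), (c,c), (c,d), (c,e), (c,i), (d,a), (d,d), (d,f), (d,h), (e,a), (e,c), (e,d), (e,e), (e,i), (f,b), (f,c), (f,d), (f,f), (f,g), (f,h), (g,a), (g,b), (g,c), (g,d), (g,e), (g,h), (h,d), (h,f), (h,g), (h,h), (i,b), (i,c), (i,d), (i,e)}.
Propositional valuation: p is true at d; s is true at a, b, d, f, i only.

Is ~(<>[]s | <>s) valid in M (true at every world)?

Let φ = ~(<>[]s | <>s). Evaluate φ at each world:
  a (successors {b, c, d, e, f, g, i}): φ is false.
  b (successors {a, b, c, e, g, h}): φ is false.
  c (successors {a, b, c, d, e, i}): φ is false.
  d (successors {a, d, f, h}): φ is false.
  e (successors {a, c, d, e, i}): φ is false.
  f (successors {b, c, d, f, g, h}): φ is false.
  g (successors {a, b, c, d, e, h}): φ is false.
  h (successors {d, f, g, h}): φ is false.
  i (successors {b, c, d, e}): φ is false.
Detail at a (counterexample):
  At a: <>[]s | <>s is true, so ~(<>[]s | <>s) is false.
    At a: <>[]s is false, <>s is true, so <>[]s | <>s is true.
      At a: <>[]s requires []s at some successor in {b, c, d, e, f, g, i}.
        At b: []s is false.
        At c: []s is false.
        At d: []s is false.
        At e: []s is false.
        At f: []s is false.
        At g: []s is false.
        At i: []s is false.
      So <>[]s is false at a.
      At a: <>s requires s at some successor in {b, c, d, e, f, g, i}.
        s holds at b, so <>s is true at a.

No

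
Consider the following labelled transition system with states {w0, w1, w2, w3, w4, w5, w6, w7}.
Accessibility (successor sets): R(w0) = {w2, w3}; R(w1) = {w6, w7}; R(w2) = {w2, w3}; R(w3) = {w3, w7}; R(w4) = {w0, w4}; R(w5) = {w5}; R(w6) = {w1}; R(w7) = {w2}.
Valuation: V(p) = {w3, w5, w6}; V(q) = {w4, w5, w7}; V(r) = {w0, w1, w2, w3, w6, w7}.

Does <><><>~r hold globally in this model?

No

Let φ = <><><>~r. Evaluate φ at each world:
  w0 (successors {w2, w3}): φ is false.
  w1 (successors {w6, w7}): φ is false.
  w2 (successors {w2, w3}): φ is false.
  w3 (successors {w3, w7}): φ is false.
  w4 (successors {w0, w4}): φ is true.
  w5 (successors {w5}): φ is true.
  w6 (successors {w1}): φ is false.
  w7 (successors {w2}): φ is false.
Detail at w0 (counterexample):
  At w0: <><><>~r requires <><>~r at some successor in {w2, w3}.
    At w2: <><>~r is false.
    At w3: <><>~r is false.
  So <><><>~r is false at w0.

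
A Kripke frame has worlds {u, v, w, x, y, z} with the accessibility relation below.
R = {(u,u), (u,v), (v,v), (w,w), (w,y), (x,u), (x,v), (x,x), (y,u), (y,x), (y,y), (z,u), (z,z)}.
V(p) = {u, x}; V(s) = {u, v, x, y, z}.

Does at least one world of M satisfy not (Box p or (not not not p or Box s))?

Let φ = not (Box p or (not not not p or Box s)). Evaluate φ at each world:
  u (successors {u, v}): φ is false.
  v (successors {v}): φ is false.
  w (successors {w, y}): φ is false.
  x (successors {u, v, x}): φ is false.
  y (successors {u, x, y}): φ is false.
  z (successors {u, z}): φ is false.
For instance, at x:
  At x: Box p or (not not not p or Box s) is true, so not (Box p or (not not not p or Box s)) is false.
    At x: Box p is false, not not not p or Box s is true, so Box p or (not not not p or Box s) is true.
      At x: Box p requires p at every successor {u, v, x}.
        p fails at v, so Box p is false at x.
      At x: not not not p is false, Box s is true, so not not not p or Box s is true.

No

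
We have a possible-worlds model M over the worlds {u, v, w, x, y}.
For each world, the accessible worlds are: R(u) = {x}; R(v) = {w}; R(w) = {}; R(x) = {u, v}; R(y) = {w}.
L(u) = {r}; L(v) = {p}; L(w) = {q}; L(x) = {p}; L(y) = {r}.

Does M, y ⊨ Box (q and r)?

Recall that Box ψ holds at a world iff ψ holds at every accessible world, and Dia ψ holds iff ψ holds at some accessible world.
At y: Box (q and r) requires q and r at every successor {w}.
  q and r fails at w, so Box (q and r) is false at y.

No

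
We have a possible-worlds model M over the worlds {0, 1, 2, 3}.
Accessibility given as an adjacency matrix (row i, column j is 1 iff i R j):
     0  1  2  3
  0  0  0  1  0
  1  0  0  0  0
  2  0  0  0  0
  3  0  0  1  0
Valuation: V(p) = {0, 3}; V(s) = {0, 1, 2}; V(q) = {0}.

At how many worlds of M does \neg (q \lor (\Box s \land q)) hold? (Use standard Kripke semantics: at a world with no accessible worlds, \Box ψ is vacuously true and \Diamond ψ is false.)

3

Let φ = \neg (q \lor (\Box s \land q)). Evaluate φ at each world:
  0 (successors {2}): φ is false.
  1 (successors ∅): φ is true.
  2 (successors ∅): φ is true.
  3 (successors {2}): φ is true.
For instance, at 3:
  At 3: q \lor (\Box s \land q) is false, so \neg (q \lor (\Box s \land q)) is true.
    At 3: q is false, \Box s \land q is false, so q \lor (\Box s \land q) is false.
      At 3: \Box s is true, q is false, so \Box s \land q is false.
Satisfying worlds: {1, 2, 3}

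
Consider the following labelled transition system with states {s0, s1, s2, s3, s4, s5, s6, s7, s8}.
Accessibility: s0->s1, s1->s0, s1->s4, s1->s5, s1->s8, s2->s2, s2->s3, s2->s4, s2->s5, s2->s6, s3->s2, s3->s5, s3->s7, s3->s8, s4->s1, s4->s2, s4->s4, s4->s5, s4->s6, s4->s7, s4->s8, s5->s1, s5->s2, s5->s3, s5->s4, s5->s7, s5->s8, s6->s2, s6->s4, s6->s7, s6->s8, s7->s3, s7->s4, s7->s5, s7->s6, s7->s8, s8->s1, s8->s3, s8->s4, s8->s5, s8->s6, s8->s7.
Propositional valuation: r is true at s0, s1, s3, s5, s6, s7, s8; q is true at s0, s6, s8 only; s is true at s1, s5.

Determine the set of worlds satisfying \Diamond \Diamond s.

s0, s1, s2, s3, s4, s5, s6, s7, s8

Recall that \Diamond ψ holds at a world iff ψ holds at some accessible world.
Let φ = \Diamond \Diamond s. Evaluate φ at each world:
  s0 (successors {s1}): φ is true.
  s1 (successors {s0, s4, s5, s8}): φ is true.
  s2 (successors {s2, s3, s4, s5, s6}): φ is true.
  s3 (successors {s2, s5, s7, s8}): φ is true.
  s4 (successors {s1, s2, s4, s5, s6, s7, s8}): φ is true.
  s5 (successors {s1, s2, s3, s4, s7, s8}): φ is true.
  s6 (successors {s2, s4, s7, s8}): φ is true.
  s7 (successors {s3, s4, s5, s6, s8}): φ is true.
  s8 (successors {s1, s3, s4, s5, s6, s7}): φ is true.
For instance, at s8:
  At s8: \Diamond \Diamond s requires \Diamond s at some successor in {s1, s3, s4, s5, s6, s7}.
    \Diamond s holds at s1, so \Diamond \Diamond s is true at s8.
      At s1: \Diamond s requires s at some successor in {s0, s4, s5, s8}.
        s holds at s5, so \Diamond s is true at s1.
Satisfying worlds: {s0, s1, s2, s3, s4, s5, s6, s7, s8}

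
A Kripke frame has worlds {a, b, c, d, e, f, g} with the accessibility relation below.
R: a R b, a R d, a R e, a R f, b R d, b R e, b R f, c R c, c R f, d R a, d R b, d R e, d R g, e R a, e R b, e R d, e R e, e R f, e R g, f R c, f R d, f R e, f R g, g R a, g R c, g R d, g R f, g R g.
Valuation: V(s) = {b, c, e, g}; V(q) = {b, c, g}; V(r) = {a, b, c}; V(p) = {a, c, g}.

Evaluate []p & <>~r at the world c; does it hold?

Recall that []ψ holds at a world iff ψ holds at every accessible world, and <>ψ holds iff ψ holds at some accessible world.
At c: []p is false, <>~r is true, so []p & <>~r is false.
  At c: []p requires p at every successor {c, f}.
    p fails at f, so []p is false at c.
  At c: <>~r requires ~r at some successor in {c, f}.
    ~r holds at f, so <>~r is true at c.

No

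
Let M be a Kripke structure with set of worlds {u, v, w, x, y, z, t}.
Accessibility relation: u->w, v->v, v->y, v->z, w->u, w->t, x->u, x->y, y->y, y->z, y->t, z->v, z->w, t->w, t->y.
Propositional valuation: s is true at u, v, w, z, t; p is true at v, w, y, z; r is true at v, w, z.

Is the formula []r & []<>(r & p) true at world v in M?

No

Recall that []ψ holds at a world iff ψ holds at every accessible world, and <>ψ holds iff ψ holds at some accessible world.
At v: []r is false, []<>(r & p) is true, so []r & []<>(r & p) is false.
  At v: []r requires r at every successor {v, y, z}.
    r fails at y, so []r is false at v.
  At v: []<>(r & p) requires <>(r & p) at every successor {v, y, z}.
      At v: <>(r & p) requires r & p at some successor in {v, y, z}.
        r & p holds at v, so <>(r & p) is true at v.
      At y: <>(r & p) requires r & p at some successor in {y, z, t}.
        r & p holds at z, so <>(r & p) is true at y.
      At z: <>(r & p) requires r & p at some successor in {v, w}.
        r & p holds at v, so <>(r & p) is true at z.
  So []<>(r & p) is true at v.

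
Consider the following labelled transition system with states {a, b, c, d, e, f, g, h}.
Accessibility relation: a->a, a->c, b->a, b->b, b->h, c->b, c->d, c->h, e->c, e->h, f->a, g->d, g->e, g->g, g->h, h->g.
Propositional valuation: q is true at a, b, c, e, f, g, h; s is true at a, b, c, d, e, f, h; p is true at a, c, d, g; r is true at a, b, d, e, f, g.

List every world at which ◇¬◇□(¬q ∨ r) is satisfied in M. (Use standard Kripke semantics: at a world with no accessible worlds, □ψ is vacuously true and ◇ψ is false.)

a, b, c, e, f, g

Let φ = ◇¬◇□(¬q ∨ r). Evaluate φ at each world:
  a (successors {a, c}): φ is true.
  b (successors {a, b, h}): φ is true.
  c (successors {b, d, h}): φ is true.
  d (successors ∅): φ is false.
  e (successors {c, h}): φ is true.
  f (successors {a}): φ is true.
  g (successors {d, e, g, h}): φ is true.
  h (successors {g}): φ is false.
For instance, at b:
  At b: ◇¬◇□(¬q ∨ r) requires ¬◇□(¬q ∨ r) at some successor in {a, b, h}.
    ¬◇□(¬q ∨ r) holds at a, so ◇¬◇□(¬q ∨ r) is true at b.
      At a: ◇□(¬q ∨ r) is false, so ¬◇□(¬q ∨ r) is true.
Satisfying worlds: {a, b, c, e, f, g}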